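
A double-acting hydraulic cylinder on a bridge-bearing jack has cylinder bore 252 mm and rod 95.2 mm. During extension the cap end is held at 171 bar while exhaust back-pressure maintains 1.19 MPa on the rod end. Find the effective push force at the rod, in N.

Cap-side area A_cap = π/4 × (252 mm)² = 49880 mm^2
Rod-side annular area A_ann = π/4 × (252² − 95.2²) = 42760 mm^2
Net thrust = P_cap·A_cap − P_rod·A_ann = 8.529e5 N − 50880 N

F ≈ 8.02e5 N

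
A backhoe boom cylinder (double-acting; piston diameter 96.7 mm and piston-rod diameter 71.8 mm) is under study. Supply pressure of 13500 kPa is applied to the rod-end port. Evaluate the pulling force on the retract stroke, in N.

Rod-side annular area A_ann = π/4 × (96.7² − 71.8²) = 3295 mm^2
On retraction the pressure acts on the annular area (bore minus rod).
F = P × A_ann

F ≈ 44500 N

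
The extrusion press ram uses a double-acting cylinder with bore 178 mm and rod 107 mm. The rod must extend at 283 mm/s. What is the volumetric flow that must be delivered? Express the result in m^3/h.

Cap-side area A_cap = π/4 × (178 mm)² = 24880 mm^2
Q = A × v

Q ≈ 25.4 m^3/h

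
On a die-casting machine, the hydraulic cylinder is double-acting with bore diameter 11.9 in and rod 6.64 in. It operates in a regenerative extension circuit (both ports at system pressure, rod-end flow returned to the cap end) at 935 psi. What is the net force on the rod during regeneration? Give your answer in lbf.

With equal pressure on both faces, forces on the annular region cancel; the net push is pressure × rod cross-section.
Rod cross-section A_rod = π/4 × (6.64 in)² = 34.63 in^2
F = P × A_rod

F ≈ 32400 lbf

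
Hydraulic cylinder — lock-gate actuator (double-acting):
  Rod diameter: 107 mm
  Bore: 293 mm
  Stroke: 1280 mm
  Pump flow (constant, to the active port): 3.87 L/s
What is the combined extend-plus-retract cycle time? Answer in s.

Cap-side area A_cap = π/4 × (293 mm)² = 67430 mm^2
Rod-side annular area A_ann = π/4 × (293² − 107²) = 58430 mm^2
t_ext = A_cap·L/Q = 22.30 s
t_ret = A_ann·L/Q = 19.33 s
t_cycle = t_ext + t_ret

t ≈ 41.6 s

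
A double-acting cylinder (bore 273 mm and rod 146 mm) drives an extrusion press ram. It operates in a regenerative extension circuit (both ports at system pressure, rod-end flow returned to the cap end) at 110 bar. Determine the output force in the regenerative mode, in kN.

With equal pressure on both faces, forces on the annular region cancel; the net push is pressure × rod cross-section.
Rod cross-section A_rod = π/4 × (146 mm)² = 16740 mm^2
F = P × A_rod

F ≈ 184 kN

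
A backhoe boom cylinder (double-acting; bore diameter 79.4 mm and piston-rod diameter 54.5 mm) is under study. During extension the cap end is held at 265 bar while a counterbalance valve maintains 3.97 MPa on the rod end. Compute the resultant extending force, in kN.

F ≈ 121 kN

Cap-side area A_cap = π/4 × (79.4 mm)² = 4951 mm^2
Rod-side annular area A_ann = π/4 × (79.4² − 54.5²) = 2619 mm^2
Net thrust = P_cap·A_cap − P_rod·A_ann = 131.2 kN − 10.40 kN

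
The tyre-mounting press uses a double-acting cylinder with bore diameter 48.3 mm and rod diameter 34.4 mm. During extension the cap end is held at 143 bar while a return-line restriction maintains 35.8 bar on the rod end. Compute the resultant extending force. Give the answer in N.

F ≈ 23000 N

Cap-side area A_cap = π/4 × (48.3 mm)² = 1832 mm^2
Rod-side annular area A_ann = π/4 × (48.3² − 34.4²) = 902.8 mm^2
Net thrust = P_cap·A_cap − P_rod·A_ann = 26200 N − 3232 N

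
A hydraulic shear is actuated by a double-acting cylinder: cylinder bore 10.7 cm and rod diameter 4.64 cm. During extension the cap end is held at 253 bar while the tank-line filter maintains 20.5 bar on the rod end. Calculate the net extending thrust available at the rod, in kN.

F ≈ 213 kN

Cap-side area A_cap = π/4 × (10.7 cm)² = 89.92 cm^2
Rod-side annular area A_ann = π/4 × (10.7² − 4.64²) = 73.01 cm^2
Net thrust = P_cap·A_cap − P_rod·A_ann = 227.5 kN − 14.97 kN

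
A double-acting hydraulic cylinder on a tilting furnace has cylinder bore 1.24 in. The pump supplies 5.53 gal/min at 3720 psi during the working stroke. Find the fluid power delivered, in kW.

Hydraulic power = P × Q

W ≈ 8.95 kW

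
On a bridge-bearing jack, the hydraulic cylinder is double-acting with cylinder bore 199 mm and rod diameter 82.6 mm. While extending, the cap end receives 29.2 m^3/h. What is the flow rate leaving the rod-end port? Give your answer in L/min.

Cap-side area A_cap = π/4 × (199 mm)² = 31100 mm^2
Rod-side annular area A_ann = π/4 × (199² − 82.6²) = 25740 mm^2
Piston speed v = Q_in/A_cap; rod-end outflow Q_out = v × A_ann = Q_in × A_ann/A_cap.

Q_out ≈ 403 L/min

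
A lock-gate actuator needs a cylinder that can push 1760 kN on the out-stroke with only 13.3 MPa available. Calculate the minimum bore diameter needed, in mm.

Extension force acts on the full piston face: F = P × (π/4)D².
D = √(4F / (πP)) = √(4 × 1760 kN / (π × 13.3 MPa))

D ≈ 410 mm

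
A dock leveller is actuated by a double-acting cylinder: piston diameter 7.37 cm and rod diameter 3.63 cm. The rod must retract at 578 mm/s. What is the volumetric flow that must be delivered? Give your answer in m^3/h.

Q ≈ 6.72 m^3/h

Rod-side annular area A_ann = π/4 × (7.37² − 3.63²) = 32.31 cm^2
Q = A × v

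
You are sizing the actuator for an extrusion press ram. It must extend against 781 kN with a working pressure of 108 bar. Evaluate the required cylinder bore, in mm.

D ≈ 303 mm

Extension force acts on the full piston face: F = P × (π/4)D².
D = √(4F / (πP)) = √(4 × 781 kN / (π × 108 bar))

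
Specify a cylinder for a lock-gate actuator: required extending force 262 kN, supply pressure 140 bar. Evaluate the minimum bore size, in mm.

D ≈ 154 mm

Extension force acts on the full piston face: F = P × (π/4)D².
D = √(4F / (πP)) = √(4 × 262 kN / (π × 140 bar))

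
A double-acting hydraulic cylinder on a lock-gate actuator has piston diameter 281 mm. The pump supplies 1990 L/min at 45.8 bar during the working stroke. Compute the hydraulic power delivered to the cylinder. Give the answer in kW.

W ≈ 152 kW

Hydraulic power = P × Q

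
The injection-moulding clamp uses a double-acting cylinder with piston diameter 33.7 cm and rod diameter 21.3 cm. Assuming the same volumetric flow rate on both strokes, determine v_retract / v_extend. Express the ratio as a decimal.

v_ret/v_ext ≈ 1.67

Cap-side area A_cap = π/4 × (33.7 cm)² = 892.0 cm^2
Rod-side annular area A_ann = π/4 × (33.7² − 21.3²) = 535.6 cm^2
For equal Q, v ∝ 1/A, so v_ret/v_ext = A_cap/A_ann.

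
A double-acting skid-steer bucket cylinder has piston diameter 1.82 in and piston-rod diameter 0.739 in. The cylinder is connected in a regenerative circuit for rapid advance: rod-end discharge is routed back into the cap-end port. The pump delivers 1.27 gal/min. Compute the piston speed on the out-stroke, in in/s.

In regeneration the rod-end outflow joins the pump flow into the cap end, so the net volume the pump must supply per unit advance equals the rod cross-section area.
Rod cross-section A_rod = π/4 × (0.739 in)² = 0.4289 in^2
v = Q_pump / A_rod

v ≈ 11.4 in/s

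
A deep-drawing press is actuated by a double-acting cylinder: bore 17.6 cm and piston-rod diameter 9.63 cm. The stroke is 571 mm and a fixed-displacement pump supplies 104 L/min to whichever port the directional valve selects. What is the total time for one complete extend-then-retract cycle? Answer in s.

t ≈ 13.6 s

Cap-side area A_cap = π/4 × (17.6 cm)² = 243.3 cm^2
Rod-side annular area A_ann = π/4 × (17.6² − 9.63²) = 170.4 cm^2
t_ext = A_cap·L/Q = 8.014 s
t_ret = A_ann·L/Q = 5.615 s
t_cycle = t_ext + t_ret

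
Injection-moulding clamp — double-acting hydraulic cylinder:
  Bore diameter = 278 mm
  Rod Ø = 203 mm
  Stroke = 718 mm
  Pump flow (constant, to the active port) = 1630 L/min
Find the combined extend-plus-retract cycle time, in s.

Cap-side area A_cap = π/4 × (278 mm)² = 60700 mm^2
Rod-side annular area A_ann = π/4 × (278² − 203²) = 28330 mm^2
t_ext = A_cap·L/Q = 1.604 s
t_ret = A_ann·L/Q = 0.7488 s
t_cycle = t_ext + t_ret

t ≈ 2.35 s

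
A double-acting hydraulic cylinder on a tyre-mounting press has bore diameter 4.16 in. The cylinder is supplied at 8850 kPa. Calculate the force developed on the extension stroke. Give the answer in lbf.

F ≈ 17400 lbf

Cap-side area A_cap = π/4 × (4.16 in)² = 13.59 in^2
F = P × A_cap = 8850 kPa × A_cap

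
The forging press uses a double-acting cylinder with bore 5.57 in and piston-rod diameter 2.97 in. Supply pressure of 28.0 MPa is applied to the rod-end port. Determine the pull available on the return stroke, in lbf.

Rod-side annular area A_ann = π/4 × (5.57² − 2.97²) = 17.44 in^2
On retraction the pressure acts on the annular area (bore minus rod).
F = P × A_ann

F ≈ 70800 lbf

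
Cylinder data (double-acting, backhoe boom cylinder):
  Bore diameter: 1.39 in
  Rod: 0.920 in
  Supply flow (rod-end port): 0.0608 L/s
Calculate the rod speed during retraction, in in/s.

v ≈ 4.35 in/s

Rod-side annular area A_ann = π/4 × (1.39² − 0.920²) = 0.8527 in^2
Flow into the rod-end port fills the annular volume.
v = Q / A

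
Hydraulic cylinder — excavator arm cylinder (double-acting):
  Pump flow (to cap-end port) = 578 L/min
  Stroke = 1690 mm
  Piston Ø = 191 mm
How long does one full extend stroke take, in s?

t ≈ 5.03 s

Cap-side area A_cap = π/4 × (191 mm)² = 28650 mm^2
Swept volume V = A × L; t = V / Q = A·L / Q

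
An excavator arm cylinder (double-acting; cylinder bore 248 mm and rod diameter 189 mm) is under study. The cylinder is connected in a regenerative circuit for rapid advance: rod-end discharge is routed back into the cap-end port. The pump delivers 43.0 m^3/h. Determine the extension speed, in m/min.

In regeneration the rod-end outflow joins the pump flow into the cap end, so the net volume the pump must supply per unit advance equals the rod cross-section area.
Rod cross-section A_rod = π/4 × (189 mm)² = 28060 mm^2
v = Q_pump / A_rod

v ≈ 25.5 m/min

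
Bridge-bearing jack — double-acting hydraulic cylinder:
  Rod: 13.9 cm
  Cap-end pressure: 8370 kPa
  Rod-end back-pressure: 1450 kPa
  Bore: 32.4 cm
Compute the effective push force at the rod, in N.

F ≈ 5.93e5 N

Cap-side area A_cap = π/4 × (32.4 cm)² = 824.5 cm^2
Rod-side annular area A_ann = π/4 × (32.4² − 13.9²) = 672.7 cm^2
Net thrust = P_cap·A_cap − P_rod·A_ann = 6.901e5 N − 97550 N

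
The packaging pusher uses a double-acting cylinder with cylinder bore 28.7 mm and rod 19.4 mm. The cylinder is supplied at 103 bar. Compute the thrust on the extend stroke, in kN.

F ≈ 6.66 kN

Cap-side area A_cap = π/4 × (28.7 mm)² = 646.9 mm^2
F = P × A_cap = 103 bar × A_cap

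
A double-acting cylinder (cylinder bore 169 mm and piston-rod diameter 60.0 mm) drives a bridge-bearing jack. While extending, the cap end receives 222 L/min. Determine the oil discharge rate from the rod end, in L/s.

Cap-side area A_cap = π/4 × (169 mm)² = 22430 mm^2
Rod-side annular area A_ann = π/4 × (169² − 60.0²) = 19600 mm^2
Piston speed v = Q_in/A_cap; rod-end outflow Q_out = v × A_ann = Q_in × A_ann/A_cap.

Q_out ≈ 3.23 L/s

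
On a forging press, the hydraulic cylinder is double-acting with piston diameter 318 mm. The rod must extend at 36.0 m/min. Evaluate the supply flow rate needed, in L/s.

Cap-side area A_cap = π/4 × (318 mm)² = 79420 mm^2
Q = A × v

Q ≈ 47.7 L/s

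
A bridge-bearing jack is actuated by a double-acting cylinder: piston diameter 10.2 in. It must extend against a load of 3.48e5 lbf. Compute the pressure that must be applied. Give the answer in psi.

Cap-side area A_cap = π/4 × (10.2 in)² = 81.71 in^2
P = F / A = 3.48e5 lbf / A

P ≈ 4260 psi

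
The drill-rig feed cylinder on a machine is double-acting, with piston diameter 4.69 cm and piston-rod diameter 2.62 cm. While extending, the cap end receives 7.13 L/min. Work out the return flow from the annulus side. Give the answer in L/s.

Q_out ≈ 0.0817 L/s

Cap-side area A_cap = π/4 × (4.69 cm)² = 17.28 cm^2
Rod-side annular area A_ann = π/4 × (4.69² − 2.62²) = 11.88 cm^2
Piston speed v = Q_in/A_cap; rod-end outflow Q_out = v × A_ann = Q_in × A_ann/A_cap.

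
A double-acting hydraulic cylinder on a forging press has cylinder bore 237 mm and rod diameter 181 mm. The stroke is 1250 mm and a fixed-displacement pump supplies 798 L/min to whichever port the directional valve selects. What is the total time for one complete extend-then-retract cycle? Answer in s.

t ≈ 5.87 s

Cap-side area A_cap = π/4 × (237 mm)² = 44120 mm^2
Rod-side annular area A_ann = π/4 × (237² − 181²) = 18380 mm^2
t_ext = A_cap·L/Q = 4.146 s
t_ret = A_ann·L/Q = 1.728 s
t_cycle = t_ext + t_ret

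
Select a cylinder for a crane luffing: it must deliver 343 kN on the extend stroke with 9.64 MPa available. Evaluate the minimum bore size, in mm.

D ≈ 213 mm

Extension force acts on the full piston face: F = P × (π/4)D².
D = √(4F / (πP)) = √(4 × 343 kN / (π × 9.64 MPa))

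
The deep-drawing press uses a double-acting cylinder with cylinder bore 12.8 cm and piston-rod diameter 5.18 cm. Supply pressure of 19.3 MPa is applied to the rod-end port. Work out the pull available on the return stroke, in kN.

F ≈ 208 kN

Rod-side annular area A_ann = π/4 × (12.8² − 5.18²) = 107.6 cm^2
On retraction the pressure acts on the annular area (bore minus rod).
F = P × A_ann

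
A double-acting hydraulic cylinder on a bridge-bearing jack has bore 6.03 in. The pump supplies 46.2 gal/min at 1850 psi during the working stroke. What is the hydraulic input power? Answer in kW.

W ≈ 37.2 kW

Hydraulic power = P × Q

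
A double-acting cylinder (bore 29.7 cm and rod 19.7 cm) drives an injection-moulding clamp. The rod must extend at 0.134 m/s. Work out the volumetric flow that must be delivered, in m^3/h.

Q ≈ 33.4 m^3/h

Cap-side area A_cap = π/4 × (29.7 cm)² = 692.8 cm^2
Q = A × v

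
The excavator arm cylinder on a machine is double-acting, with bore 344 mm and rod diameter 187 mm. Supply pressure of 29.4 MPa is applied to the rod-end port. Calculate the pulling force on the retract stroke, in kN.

F ≈ 1930 kN

Rod-side annular area A_ann = π/4 × (344² − 187²) = 65480 mm^2
On retraction the pressure acts on the annular area (bore minus rod).
F = P × A_ann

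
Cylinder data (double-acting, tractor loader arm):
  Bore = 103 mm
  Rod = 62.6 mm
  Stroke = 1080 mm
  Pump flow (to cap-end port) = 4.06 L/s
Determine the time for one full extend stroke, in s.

t ≈ 2.22 s

Cap-side area A_cap = π/4 × (103 mm)² = 8332 mm^2
Swept volume V = A × L; t = V / Q = A·L / Q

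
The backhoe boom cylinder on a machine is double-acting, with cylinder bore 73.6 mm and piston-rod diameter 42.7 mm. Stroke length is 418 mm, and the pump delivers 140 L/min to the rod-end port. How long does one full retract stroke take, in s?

Rod-side annular area A_ann = π/4 × (73.6² − 42.7²) = 2822 mm^2
Swept volume V = A × L; t = V / Q = A·L / Q

t ≈ 0.506 s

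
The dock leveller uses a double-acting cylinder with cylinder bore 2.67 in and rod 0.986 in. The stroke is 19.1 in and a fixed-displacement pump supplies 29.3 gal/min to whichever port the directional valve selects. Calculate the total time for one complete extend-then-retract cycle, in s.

Cap-side area A_cap = π/4 × (2.67 in)² = 5.599 in^2
Rod-side annular area A_ann = π/4 × (2.67² − 0.986²) = 4.835 in^2
t_ext = A_cap·L/Q = 0.9480 s
t_ret = A_ann·L/Q = 0.8187 s
t_cycle = t_ext + t_ret

t ≈ 1.77 s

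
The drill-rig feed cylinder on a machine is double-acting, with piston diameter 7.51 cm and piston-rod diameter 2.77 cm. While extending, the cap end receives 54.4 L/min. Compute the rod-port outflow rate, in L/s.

Cap-side area A_cap = π/4 × (7.51 cm)² = 44.30 cm^2
Rod-side annular area A_ann = π/4 × (7.51² − 2.77²) = 38.27 cm^2
Piston speed v = Q_in/A_cap; rod-end outflow Q_out = v × A_ann = Q_in × A_ann/A_cap.

Q_out ≈ 0.783 L/s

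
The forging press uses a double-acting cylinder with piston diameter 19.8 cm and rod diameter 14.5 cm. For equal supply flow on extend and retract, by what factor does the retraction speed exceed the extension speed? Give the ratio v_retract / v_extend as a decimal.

v_ret/v_ext ≈ 2.16

Cap-side area A_cap = π/4 × (19.8 cm)² = 307.9 cm^2
Rod-side annular area A_ann = π/4 × (19.8² − 14.5²) = 142.8 cm^2
For equal Q, v ∝ 1/A, so v_ret/v_ext = A_cap/A_ann.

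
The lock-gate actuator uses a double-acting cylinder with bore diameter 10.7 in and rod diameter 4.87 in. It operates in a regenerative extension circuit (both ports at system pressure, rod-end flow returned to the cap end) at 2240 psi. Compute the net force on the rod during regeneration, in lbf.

With equal pressure on both faces, forces on the annular region cancel; the net push is pressure × rod cross-section.
Rod cross-section A_rod = π/4 × (4.87 in)² = 18.63 in^2
F = P × A_rod

F ≈ 41700 lbf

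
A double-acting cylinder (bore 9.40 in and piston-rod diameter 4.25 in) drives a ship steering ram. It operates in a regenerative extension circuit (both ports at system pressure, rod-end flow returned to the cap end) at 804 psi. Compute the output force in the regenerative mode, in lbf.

With equal pressure on both faces, forces on the annular region cancel; the net push is pressure × rod cross-section.
Rod cross-section A_rod = π/4 × (4.25 in)² = 14.19 in^2
F = P × A_rod

F ≈ 11400 lbf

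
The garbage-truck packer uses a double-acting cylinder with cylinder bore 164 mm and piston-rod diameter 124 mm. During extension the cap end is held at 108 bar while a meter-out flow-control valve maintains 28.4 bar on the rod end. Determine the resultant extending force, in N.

F ≈ 2.02e5 N

Cap-side area A_cap = π/4 × (164 mm)² = 21120 mm^2
Rod-side annular area A_ann = π/4 × (164² − 124²) = 9048 mm^2
Net thrust = P_cap·A_cap − P_rod·A_ann = 2.281e5 N − 25700 N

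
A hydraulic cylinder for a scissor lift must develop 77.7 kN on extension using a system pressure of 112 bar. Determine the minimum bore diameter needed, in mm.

D ≈ 94.0 mm

Extension force acts on the full piston face: F = P × (π/4)D².
D = √(4F / (πP)) = √(4 × 77.7 kN / (π × 112 bar))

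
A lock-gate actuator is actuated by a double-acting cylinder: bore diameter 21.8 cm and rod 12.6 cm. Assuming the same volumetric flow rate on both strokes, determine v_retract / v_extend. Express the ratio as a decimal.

v_ret/v_ext ≈ 1.50

Cap-side area A_cap = π/4 × (21.8 cm)² = 373.3 cm^2
Rod-side annular area A_ann = π/4 × (21.8² − 12.6²) = 248.6 cm^2
For equal Q, v ∝ 1/A, so v_ret/v_ext = A_cap/A_ann.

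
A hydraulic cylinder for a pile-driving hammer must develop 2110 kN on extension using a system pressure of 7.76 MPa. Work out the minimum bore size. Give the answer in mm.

D ≈ 588 mm

Extension force acts on the full piston face: F = P × (π/4)D².
D = √(4F / (πP)) = √(4 × 2110 kN / (π × 7.76 MPa))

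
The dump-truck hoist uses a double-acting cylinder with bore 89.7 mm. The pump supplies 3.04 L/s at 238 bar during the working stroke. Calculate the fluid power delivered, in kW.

Hydraulic power = P × Q

W ≈ 72.4 kW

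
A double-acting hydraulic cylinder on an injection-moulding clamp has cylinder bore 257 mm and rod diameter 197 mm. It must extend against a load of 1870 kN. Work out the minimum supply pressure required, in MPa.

P ≈ 36.0 MPa

Cap-side area A_cap = π/4 × (257 mm)² = 51870 mm^2
P = F / A = 1870 kN / A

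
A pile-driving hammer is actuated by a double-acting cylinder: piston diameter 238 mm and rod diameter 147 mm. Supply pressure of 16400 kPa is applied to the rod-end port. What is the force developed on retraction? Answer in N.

F ≈ 4.51e5 N

Rod-side annular area A_ann = π/4 × (238² − 147²) = 27520 mm^2
On retraction the pressure acts on the annular area (bore minus rod).
F = P × A_ann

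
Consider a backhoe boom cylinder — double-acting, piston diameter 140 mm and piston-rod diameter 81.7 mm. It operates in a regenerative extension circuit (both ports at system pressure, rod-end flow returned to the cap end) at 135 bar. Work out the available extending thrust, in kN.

F ≈ 70.8 kN

With equal pressure on both faces, forces on the annular region cancel; the net push is pressure × rod cross-section.
Rod cross-section A_rod = π/4 × (81.7 mm)² = 5242 mm^2
F = P × A_rod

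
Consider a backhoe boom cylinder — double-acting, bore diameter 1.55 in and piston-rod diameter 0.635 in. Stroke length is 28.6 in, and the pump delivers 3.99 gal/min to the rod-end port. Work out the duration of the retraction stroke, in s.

t ≈ 2.92 s

Rod-side annular area A_ann = π/4 × (1.55² − 0.635²) = 1.570 in^2
Swept volume V = A × L; t = V / Q = A·L / Q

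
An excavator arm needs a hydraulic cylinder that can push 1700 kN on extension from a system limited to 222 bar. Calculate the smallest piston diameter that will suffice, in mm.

Extension force acts on the full piston face: F = P × (π/4)D².
D = √(4F / (πP)) = √(4 × 1700 kN / (π × 222 bar))

D ≈ 312 mm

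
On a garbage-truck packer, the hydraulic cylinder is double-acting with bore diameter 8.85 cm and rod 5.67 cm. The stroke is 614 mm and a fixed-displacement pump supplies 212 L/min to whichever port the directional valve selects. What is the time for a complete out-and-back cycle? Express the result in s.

Cap-side area A_cap = π/4 × (8.85 cm)² = 61.51 cm^2
Rod-side annular area A_ann = π/4 × (8.85² − 5.67²) = 36.26 cm^2
t_ext = A_cap·L/Q = 1.069 s
t_ret = A_ann·L/Q = 0.6302 s
t_cycle = t_ext + t_ret

t ≈ 1.70 s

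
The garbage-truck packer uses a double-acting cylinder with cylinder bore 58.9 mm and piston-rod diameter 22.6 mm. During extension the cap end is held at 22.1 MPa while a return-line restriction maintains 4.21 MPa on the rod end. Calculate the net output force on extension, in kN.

F ≈ 50.4 kN

Cap-side area A_cap = π/4 × (58.9 mm)² = 2725 mm^2
Rod-side annular area A_ann = π/4 × (58.9² − 22.6²) = 2324 mm^2
Net thrust = P_cap·A_cap − P_rod·A_ann = 60.22 kN − 9.782 kN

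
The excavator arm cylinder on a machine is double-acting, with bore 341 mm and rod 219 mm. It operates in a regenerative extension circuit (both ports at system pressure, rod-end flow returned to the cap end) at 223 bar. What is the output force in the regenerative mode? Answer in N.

With equal pressure on both faces, forces on the annular region cancel; the net push is pressure × rod cross-section.
Rod cross-section A_rod = π/4 × (219 mm)² = 37670 mm^2
F = P × A_rod

F ≈ 8.40e5 N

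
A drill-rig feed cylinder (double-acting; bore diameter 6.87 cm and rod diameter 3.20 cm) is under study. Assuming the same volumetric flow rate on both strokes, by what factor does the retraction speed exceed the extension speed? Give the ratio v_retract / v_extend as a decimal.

v_ret/v_ext ≈ 1.28

Cap-side area A_cap = π/4 × (6.87 cm)² = 37.07 cm^2
Rod-side annular area A_ann = π/4 × (6.87² − 3.20²) = 29.03 cm^2
For equal Q, v ∝ 1/A, so v_ret/v_ext = A_cap/A_ann.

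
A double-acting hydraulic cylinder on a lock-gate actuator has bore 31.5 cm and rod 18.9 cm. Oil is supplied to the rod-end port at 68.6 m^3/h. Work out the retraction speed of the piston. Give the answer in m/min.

Rod-side annular area A_ann = π/4 × (31.5² − 18.9²) = 498.8 cm^2
Flow into the rod-end port fills the annular volume.
v = Q / A

v ≈ 22.9 m/min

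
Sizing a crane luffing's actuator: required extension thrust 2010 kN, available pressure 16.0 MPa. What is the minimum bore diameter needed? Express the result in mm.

D ≈ 400 mm

Extension force acts on the full piston face: F = P × (π/4)D².
D = √(4F / (πP)) = √(4 × 2010 kN / (π × 16.0 MPa))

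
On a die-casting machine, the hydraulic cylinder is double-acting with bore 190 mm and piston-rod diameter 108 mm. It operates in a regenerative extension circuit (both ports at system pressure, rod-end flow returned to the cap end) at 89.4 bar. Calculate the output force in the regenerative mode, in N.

With equal pressure on both faces, forces on the annular region cancel; the net push is pressure × rod cross-section.
Rod cross-section A_rod = π/4 × (108 mm)² = 9161 mm^2
F = P × A_rod

F ≈ 81900 N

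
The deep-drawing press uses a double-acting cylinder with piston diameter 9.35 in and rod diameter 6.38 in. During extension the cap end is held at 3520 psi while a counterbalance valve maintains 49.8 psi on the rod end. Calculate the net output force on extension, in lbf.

F ≈ 2.40e5 lbf

Cap-side area A_cap = π/4 × (9.35 in)² = 68.66 in^2
Rod-side annular area A_ann = π/4 × (9.35² − 6.38²) = 36.69 in^2
Net thrust = P_cap·A_cap − P_rod·A_ann = 2.417e5 lbf − 1827 lbf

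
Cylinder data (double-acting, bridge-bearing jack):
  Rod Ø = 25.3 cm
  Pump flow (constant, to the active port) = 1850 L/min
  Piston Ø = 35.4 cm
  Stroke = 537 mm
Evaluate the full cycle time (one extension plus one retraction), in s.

t ≈ 2.55 s

Cap-side area A_cap = π/4 × (35.4 cm)² = 984.2 cm^2
Rod-side annular area A_ann = π/4 × (35.4² − 25.3²) = 481.5 cm^2
t_ext = A_cap·L/Q = 1.714 s
t_ret = A_ann·L/Q = 0.8386 s
t_cycle = t_ext + t_ret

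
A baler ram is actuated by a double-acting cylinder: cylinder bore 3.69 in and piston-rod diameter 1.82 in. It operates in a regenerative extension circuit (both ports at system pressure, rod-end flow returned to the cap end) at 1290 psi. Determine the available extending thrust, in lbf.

F ≈ 3360 lbf

With equal pressure on both faces, forces on the annular region cancel; the net push is pressure × rod cross-section.
Rod cross-section A_rod = π/4 × (1.82 in)² = 2.602 in^2
F = P × A_rod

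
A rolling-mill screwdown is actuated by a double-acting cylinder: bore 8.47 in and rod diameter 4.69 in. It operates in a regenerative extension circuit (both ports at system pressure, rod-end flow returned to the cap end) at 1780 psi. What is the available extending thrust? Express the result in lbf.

With equal pressure on both faces, forces on the annular region cancel; the net push is pressure × rod cross-section.
Rod cross-section A_rod = π/4 × (4.69 in)² = 17.28 in^2
F = P × A_rod

F ≈ 30800 lbf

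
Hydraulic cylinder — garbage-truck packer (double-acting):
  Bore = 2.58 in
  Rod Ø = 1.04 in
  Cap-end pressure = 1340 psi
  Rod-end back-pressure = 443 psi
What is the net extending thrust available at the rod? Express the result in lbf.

F ≈ 5070 lbf

Cap-side area A_cap = π/4 × (2.58 in)² = 5.228 in^2
Rod-side annular area A_ann = π/4 × (2.58² − 1.04²) = 4.378 in^2
Net thrust = P_cap·A_cap − P_rod·A_ann = 7005 lbf − 1940 lbf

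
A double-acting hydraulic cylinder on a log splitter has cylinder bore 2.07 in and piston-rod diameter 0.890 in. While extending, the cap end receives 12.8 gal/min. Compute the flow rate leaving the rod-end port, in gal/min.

Q_out ≈ 10.4 gal/min

Cap-side area A_cap = π/4 × (2.07 in)² = 3.365 in^2
Rod-side annular area A_ann = π/4 × (2.07² − 0.890²) = 2.743 in^2
Piston speed v = Q_in/A_cap; rod-end outflow Q_out = v × A_ann = Q_in × A_ann/A_cap.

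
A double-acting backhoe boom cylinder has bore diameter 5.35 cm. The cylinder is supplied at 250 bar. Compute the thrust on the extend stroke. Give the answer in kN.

F ≈ 56.2 kN

Cap-side area A_cap = π/4 × (5.35 cm)² = 22.48 cm^2
F = P × A_cap = 250 bar × A_cap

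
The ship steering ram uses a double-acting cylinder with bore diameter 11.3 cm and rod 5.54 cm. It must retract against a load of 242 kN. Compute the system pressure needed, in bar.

P ≈ 318 bar

Rod-side annular area A_ann = π/4 × (11.3² − 5.54²) = 76.18 cm^2
Retraction: pressure acts on the annular area.
P = F / A = 242 kN / A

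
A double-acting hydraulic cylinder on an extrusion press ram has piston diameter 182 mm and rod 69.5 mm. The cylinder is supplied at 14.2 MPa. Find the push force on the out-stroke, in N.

F ≈ 3.69e5 N

Cap-side area A_cap = π/4 × (182 mm)² = 26020 mm^2
F = P × A_cap = 14.2 MPa × A_cap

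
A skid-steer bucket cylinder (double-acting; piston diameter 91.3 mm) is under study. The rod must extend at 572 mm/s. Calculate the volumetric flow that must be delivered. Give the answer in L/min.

Cap-side area A_cap = π/4 × (91.3 mm)² = 6547 mm^2
Q = A × v

Q ≈ 225 L/min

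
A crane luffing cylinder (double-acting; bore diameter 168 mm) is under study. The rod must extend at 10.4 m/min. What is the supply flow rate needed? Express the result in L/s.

Cap-side area A_cap = π/4 × (168 mm)² = 22170 mm^2
Q = A × v

Q ≈ 3.84 L/s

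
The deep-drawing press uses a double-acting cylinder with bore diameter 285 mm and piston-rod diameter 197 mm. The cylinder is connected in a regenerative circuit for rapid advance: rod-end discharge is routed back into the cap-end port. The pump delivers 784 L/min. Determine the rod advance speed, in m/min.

In regeneration the rod-end outflow joins the pump flow into the cap end, so the net volume the pump must supply per unit advance equals the rod cross-section area.
Rod cross-section A_rod = π/4 × (197 mm)² = 30480 mm^2
v = Q_pump / A_rod

v ≈ 25.7 m/min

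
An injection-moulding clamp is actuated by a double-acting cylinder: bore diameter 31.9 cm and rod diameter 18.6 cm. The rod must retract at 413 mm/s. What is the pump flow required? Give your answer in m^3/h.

Q ≈ 78.4 m^3/h

Rod-side annular area A_ann = π/4 × (31.9² − 18.6²) = 527.5 cm^2
Q = A × v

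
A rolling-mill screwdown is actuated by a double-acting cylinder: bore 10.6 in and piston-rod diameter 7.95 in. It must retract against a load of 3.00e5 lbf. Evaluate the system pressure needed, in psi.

P ≈ 7770 psi

Rod-side annular area A_ann = π/4 × (10.6² − 7.95²) = 38.61 in^2
Retraction: pressure acts on the annular area.
P = F / A = 3.00e5 lbf / A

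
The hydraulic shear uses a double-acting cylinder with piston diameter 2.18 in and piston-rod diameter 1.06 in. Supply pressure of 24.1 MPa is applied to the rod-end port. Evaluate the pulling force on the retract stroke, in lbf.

Rod-side annular area A_ann = π/4 × (2.18² − 1.06²) = 2.850 in^2
On retraction the pressure acts on the annular area (bore minus rod).
F = P × A_ann

F ≈ 9960 lbf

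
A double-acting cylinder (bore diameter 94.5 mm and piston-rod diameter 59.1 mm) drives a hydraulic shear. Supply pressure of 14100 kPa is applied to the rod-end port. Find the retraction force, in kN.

F ≈ 60.2 kN

Rod-side annular area A_ann = π/4 × (94.5² − 59.1²) = 4271 mm^2
On retraction the pressure acts on the annular area (bore minus rod).
F = P × A_ann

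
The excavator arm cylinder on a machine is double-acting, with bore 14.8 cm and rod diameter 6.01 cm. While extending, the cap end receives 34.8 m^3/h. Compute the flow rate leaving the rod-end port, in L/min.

Q_out ≈ 484 L/min

Cap-side area A_cap = π/4 × (14.8 cm)² = 172.0 cm^2
Rod-side annular area A_ann = π/4 × (14.8² − 6.01²) = 143.7 cm^2
Piston speed v = Q_in/A_cap; rod-end outflow Q_out = v × A_ann = Q_in × A_ann/A_cap.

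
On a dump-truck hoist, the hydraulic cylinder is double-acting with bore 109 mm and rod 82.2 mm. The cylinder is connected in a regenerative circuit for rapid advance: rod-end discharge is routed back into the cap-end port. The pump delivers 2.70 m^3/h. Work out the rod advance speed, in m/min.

v ≈ 8.48 m/min

In regeneration the rod-end outflow joins the pump flow into the cap end, so the net volume the pump must supply per unit advance equals the rod cross-section area.
Rod cross-section A_rod = π/4 × (82.2 mm)² = 5307 mm^2
v = Q_pump / A_rod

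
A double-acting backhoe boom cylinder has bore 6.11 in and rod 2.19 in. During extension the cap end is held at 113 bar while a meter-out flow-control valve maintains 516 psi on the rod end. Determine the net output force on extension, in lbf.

F ≈ 34900 lbf

Cap-side area A_cap = π/4 × (6.11 in)² = 29.32 in^2
Rod-side annular area A_ann = π/4 × (6.11² − 2.19²) = 25.55 in^2
Net thrust = P_cap·A_cap − P_rod·A_ann = 48050 lbf − 13190 lbf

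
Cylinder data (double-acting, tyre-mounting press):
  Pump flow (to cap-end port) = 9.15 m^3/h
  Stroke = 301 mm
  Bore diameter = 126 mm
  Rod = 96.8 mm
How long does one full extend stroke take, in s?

Cap-side area A_cap = π/4 × (126 mm)² = 12470 mm^2
Swept volume V = A × L; t = V / Q = A·L / Q

t ≈ 1.48 s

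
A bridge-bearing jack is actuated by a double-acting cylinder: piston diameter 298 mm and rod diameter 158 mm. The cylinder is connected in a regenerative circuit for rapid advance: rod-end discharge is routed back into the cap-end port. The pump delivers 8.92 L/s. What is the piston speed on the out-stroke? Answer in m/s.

In regeneration the rod-end outflow joins the pump flow into the cap end, so the net volume the pump must supply per unit advance equals the rod cross-section area.
Rod cross-section A_rod = π/4 × (158 mm)² = 19610 mm^2
v = Q_pump / A_rod

v ≈ 0.455 m/s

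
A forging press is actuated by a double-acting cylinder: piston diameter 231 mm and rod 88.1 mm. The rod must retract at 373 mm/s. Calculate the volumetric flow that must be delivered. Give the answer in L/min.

Q ≈ 802 L/min

Rod-side annular area A_ann = π/4 × (231² − 88.1²) = 35810 mm^2
Q = A × v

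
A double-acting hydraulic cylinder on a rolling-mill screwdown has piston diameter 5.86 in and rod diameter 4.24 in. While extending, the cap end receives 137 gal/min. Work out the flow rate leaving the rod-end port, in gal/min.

Cap-side area A_cap = π/4 × (5.86 in)² = 26.97 in^2
Rod-side annular area A_ann = π/4 × (5.86² − 4.24²) = 12.85 in^2
Piston speed v = Q_in/A_cap; rod-end outflow Q_out = v × A_ann = Q_in × A_ann/A_cap.

Q_out ≈ 65.3 gal/min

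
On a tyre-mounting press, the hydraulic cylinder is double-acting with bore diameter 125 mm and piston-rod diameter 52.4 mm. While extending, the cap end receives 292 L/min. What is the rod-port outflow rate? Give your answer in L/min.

Cap-side area A_cap = π/4 × (125 mm)² = 12270 mm^2
Rod-side annular area A_ann = π/4 × (125² − 52.4²) = 10120 mm^2
Piston speed v = Q_in/A_cap; rod-end outflow Q_out = v × A_ann = Q_in × A_ann/A_cap.

Q_out ≈ 241 L/min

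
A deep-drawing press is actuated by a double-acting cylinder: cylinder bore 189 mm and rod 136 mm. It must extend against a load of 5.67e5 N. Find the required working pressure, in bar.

Cap-side area A_cap = π/4 × (189 mm)² = 28060 mm^2
P = F / A = 5.67e5 N / A

P ≈ 202 bar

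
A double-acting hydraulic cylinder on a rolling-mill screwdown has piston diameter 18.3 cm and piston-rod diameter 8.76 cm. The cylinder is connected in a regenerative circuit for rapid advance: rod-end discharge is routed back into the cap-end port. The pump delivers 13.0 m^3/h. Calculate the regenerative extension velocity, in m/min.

v ≈ 35.9 m/min

In regeneration the rod-end outflow joins the pump flow into the cap end, so the net volume the pump must supply per unit advance equals the rod cross-section area.
Rod cross-section A_rod = π/4 × (8.76 cm)² = 60.27 cm^2
v = Q_pump / A_rod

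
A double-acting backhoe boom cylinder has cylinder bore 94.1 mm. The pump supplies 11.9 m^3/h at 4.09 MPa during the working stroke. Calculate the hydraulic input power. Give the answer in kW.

W ≈ 13.5 kW

Hydraulic power = P × Q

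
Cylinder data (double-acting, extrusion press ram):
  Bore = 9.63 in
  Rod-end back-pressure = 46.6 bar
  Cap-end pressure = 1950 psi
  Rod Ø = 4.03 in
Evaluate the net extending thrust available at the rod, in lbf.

F ≈ 1.01e5 lbf

Cap-side area A_cap = π/4 × (9.63 in)² = 72.84 in^2
Rod-side annular area A_ann = π/4 × (9.63² − 4.03²) = 60.08 in^2
Net thrust = P_cap·A_cap − P_rod·A_ann = 1.420e5 lbf − 40610 lbf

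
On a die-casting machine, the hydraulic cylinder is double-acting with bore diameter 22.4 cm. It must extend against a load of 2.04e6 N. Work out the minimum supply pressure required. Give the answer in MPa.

Cap-side area A_cap = π/4 × (22.4 cm)² = 394.1 cm^2
P = F / A = 2.04e6 N / A

P ≈ 51.8 MPa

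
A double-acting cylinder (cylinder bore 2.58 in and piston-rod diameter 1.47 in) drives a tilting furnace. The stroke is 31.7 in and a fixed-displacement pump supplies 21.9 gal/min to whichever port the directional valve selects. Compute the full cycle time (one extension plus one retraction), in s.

t ≈ 3.29 s

Cap-side area A_cap = π/4 × (2.58 in)² = 5.228 in^2
Rod-side annular area A_ann = π/4 × (2.58² − 1.47²) = 3.531 in^2
t_ext = A_cap·L/Q = 1.966 s
t_ret = A_ann·L/Q = 1.327 s
t_cycle = t_ext + t_ret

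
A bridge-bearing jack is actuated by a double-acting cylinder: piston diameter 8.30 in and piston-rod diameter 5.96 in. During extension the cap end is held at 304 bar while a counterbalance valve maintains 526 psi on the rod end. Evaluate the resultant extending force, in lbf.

Cap-side area A_cap = π/4 × (8.30 in)² = 54.11 in^2
Rod-side annular area A_ann = π/4 × (8.30² − 5.96²) = 26.21 in^2
Net thrust = P_cap·A_cap − P_rod·A_ann = 2.386e5 lbf − 13790 lbf

F ≈ 2.25e5 lbf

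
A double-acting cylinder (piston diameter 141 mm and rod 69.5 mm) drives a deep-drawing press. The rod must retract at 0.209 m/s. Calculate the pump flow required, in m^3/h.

Q ≈ 8.89 m^3/h

Rod-side annular area A_ann = π/4 × (141² − 69.5²) = 11820 mm^2
Q = A × v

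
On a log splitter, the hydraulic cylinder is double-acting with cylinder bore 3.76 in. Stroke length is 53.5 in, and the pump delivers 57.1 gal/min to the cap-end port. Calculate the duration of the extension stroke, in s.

t ≈ 2.70 s

Cap-side area A_cap = π/4 × (3.76 in)² = 11.10 in^2
Swept volume V = A × L; t = V / Q = A·L / Q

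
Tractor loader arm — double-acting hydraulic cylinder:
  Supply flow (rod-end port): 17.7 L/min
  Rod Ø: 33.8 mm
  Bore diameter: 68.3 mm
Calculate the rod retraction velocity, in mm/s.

Rod-side annular area A_ann = π/4 × (68.3² − 33.8²) = 2767 mm^2
Flow into the rod-end port fills the annular volume.
v = Q / A

v ≈ 107 mm/s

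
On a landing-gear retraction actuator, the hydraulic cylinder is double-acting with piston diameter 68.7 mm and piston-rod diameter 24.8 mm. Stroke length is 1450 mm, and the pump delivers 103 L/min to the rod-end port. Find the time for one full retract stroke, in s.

Rod-side annular area A_ann = π/4 × (68.7² − 24.8²) = 3224 mm^2
Swept volume V = A × L; t = V / Q = A·L / Q

t ≈ 2.72 s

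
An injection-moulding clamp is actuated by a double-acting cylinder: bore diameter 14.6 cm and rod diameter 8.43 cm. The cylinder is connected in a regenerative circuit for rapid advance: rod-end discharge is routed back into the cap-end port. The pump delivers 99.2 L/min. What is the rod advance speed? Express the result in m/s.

v ≈ 0.296 m/s

In regeneration the rod-end outflow joins the pump flow into the cap end, so the net volume the pump must supply per unit advance equals the rod cross-section area.
Rod cross-section A_rod = π/4 × (8.43 cm)² = 55.81 cm^2
v = Q_pump / A_rod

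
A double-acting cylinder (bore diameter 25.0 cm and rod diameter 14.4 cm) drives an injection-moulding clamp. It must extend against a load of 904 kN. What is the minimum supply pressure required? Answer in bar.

Cap-side area A_cap = π/4 × (25.0 cm)² = 490.9 cm^2
P = F / A = 904 kN / A

P ≈ 184 bar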